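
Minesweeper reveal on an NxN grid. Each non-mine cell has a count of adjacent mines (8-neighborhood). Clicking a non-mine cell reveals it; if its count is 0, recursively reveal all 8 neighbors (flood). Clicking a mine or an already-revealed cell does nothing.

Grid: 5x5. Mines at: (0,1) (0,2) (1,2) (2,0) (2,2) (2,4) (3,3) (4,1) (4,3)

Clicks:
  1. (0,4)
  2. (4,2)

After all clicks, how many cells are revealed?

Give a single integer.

Answer: 5

Derivation:
Click 1 (0,4) count=0: revealed 4 new [(0,3) (0,4) (1,3) (1,4)] -> total=4
Click 2 (4,2) count=3: revealed 1 new [(4,2)] -> total=5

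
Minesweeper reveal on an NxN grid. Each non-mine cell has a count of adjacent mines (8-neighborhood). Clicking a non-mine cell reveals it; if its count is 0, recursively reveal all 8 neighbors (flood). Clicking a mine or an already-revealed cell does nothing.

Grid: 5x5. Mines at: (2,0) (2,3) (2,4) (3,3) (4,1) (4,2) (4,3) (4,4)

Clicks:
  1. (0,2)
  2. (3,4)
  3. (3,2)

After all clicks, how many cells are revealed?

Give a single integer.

Click 1 (0,2) count=0: revealed 10 new [(0,0) (0,1) (0,2) (0,3) (0,4) (1,0) (1,1) (1,2) (1,3) (1,4)] -> total=10
Click 2 (3,4) count=5: revealed 1 new [(3,4)] -> total=11
Click 3 (3,2) count=5: revealed 1 new [(3,2)] -> total=12

Answer: 12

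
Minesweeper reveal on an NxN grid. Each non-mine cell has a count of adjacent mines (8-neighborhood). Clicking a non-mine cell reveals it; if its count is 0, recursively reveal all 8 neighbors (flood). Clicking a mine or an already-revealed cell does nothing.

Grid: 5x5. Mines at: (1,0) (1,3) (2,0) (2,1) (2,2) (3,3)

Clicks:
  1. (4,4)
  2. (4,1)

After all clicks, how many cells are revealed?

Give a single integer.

Answer: 7

Derivation:
Click 1 (4,4) count=1: revealed 1 new [(4,4)] -> total=1
Click 2 (4,1) count=0: revealed 6 new [(3,0) (3,1) (3,2) (4,0) (4,1) (4,2)] -> total=7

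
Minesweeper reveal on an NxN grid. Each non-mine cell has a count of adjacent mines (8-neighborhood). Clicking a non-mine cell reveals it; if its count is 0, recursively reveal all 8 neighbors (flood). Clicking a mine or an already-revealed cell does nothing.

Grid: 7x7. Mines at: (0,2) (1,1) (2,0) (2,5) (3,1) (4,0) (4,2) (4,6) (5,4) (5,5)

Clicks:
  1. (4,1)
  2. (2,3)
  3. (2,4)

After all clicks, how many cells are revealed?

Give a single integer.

Click 1 (4,1) count=3: revealed 1 new [(4,1)] -> total=1
Click 2 (2,3) count=0: revealed 9 new [(1,2) (1,3) (1,4) (2,2) (2,3) (2,4) (3,2) (3,3) (3,4)] -> total=10
Click 3 (2,4) count=1: revealed 0 new [(none)] -> total=10

Answer: 10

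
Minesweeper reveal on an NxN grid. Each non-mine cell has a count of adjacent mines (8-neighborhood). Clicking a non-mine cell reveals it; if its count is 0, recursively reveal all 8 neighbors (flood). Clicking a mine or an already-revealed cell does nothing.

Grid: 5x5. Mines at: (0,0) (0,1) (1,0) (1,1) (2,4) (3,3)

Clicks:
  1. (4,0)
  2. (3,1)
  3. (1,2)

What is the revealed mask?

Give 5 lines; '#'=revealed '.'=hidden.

Answer: .....
..#..
###..
###..
###..

Derivation:
Click 1 (4,0) count=0: revealed 9 new [(2,0) (2,1) (2,2) (3,0) (3,1) (3,2) (4,0) (4,1) (4,2)] -> total=9
Click 2 (3,1) count=0: revealed 0 new [(none)] -> total=9
Click 3 (1,2) count=2: revealed 1 new [(1,2)] -> total=10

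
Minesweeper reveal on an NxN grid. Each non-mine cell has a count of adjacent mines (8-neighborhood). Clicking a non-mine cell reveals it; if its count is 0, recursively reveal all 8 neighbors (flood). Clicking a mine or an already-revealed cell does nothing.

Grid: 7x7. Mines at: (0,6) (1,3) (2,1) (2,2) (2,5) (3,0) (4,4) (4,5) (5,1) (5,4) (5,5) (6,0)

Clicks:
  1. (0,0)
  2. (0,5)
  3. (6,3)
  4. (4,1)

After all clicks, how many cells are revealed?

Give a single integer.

Answer: 9

Derivation:
Click 1 (0,0) count=0: revealed 6 new [(0,0) (0,1) (0,2) (1,0) (1,1) (1,2)] -> total=6
Click 2 (0,5) count=1: revealed 1 new [(0,5)] -> total=7
Click 3 (6,3) count=1: revealed 1 new [(6,3)] -> total=8
Click 4 (4,1) count=2: revealed 1 new [(4,1)] -> total=9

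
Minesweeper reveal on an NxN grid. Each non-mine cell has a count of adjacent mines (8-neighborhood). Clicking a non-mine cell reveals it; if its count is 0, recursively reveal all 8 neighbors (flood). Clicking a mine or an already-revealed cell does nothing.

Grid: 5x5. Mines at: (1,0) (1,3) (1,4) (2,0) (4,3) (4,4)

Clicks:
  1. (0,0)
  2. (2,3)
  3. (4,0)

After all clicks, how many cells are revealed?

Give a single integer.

Click 1 (0,0) count=1: revealed 1 new [(0,0)] -> total=1
Click 2 (2,3) count=2: revealed 1 new [(2,3)] -> total=2
Click 3 (4,0) count=0: revealed 6 new [(3,0) (3,1) (3,2) (4,0) (4,1) (4,2)] -> total=8

Answer: 8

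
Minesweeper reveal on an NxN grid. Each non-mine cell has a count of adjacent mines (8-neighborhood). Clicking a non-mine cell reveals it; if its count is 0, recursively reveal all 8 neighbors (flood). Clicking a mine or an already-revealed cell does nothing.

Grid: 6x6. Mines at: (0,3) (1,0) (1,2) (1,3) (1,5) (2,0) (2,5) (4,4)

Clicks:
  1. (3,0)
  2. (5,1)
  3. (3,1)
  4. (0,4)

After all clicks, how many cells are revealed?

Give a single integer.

Click 1 (3,0) count=1: revealed 1 new [(3,0)] -> total=1
Click 2 (5,1) count=0: revealed 14 new [(2,1) (2,2) (2,3) (3,1) (3,2) (3,3) (4,0) (4,1) (4,2) (4,3) (5,0) (5,1) (5,2) (5,3)] -> total=15
Click 3 (3,1) count=1: revealed 0 new [(none)] -> total=15
Click 4 (0,4) count=3: revealed 1 new [(0,4)] -> total=16

Answer: 16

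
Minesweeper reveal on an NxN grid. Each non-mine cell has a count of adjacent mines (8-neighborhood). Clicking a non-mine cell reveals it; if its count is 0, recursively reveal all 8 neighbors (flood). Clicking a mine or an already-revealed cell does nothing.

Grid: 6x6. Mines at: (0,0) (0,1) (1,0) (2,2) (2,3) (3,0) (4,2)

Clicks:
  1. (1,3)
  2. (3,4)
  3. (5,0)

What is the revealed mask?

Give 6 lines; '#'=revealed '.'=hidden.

Answer: ......
...#..
......
....#.
##....
##....

Derivation:
Click 1 (1,3) count=2: revealed 1 new [(1,3)] -> total=1
Click 2 (3,4) count=1: revealed 1 new [(3,4)] -> total=2
Click 3 (5,0) count=0: revealed 4 new [(4,0) (4,1) (5,0) (5,1)] -> total=6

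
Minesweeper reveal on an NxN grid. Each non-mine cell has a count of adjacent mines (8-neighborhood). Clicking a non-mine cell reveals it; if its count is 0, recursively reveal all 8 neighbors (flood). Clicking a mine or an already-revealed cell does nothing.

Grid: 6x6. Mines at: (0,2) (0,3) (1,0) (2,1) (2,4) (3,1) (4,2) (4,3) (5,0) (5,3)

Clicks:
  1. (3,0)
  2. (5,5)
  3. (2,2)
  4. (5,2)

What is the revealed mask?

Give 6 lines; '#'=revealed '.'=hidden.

Click 1 (3,0) count=2: revealed 1 new [(3,0)] -> total=1
Click 2 (5,5) count=0: revealed 6 new [(3,4) (3,5) (4,4) (4,5) (5,4) (5,5)] -> total=7
Click 3 (2,2) count=2: revealed 1 new [(2,2)] -> total=8
Click 4 (5,2) count=3: revealed 1 new [(5,2)] -> total=9

Answer: ......
......
..#...
#...##
....##
..#.##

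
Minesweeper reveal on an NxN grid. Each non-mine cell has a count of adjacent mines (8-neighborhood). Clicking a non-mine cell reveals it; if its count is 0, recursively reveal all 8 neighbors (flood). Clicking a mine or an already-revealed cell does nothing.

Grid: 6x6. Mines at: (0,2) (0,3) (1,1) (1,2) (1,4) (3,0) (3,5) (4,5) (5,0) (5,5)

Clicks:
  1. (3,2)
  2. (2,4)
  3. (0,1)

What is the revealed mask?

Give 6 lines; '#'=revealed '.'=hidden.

Click 1 (3,2) count=0: revealed 16 new [(2,1) (2,2) (2,3) (2,4) (3,1) (3,2) (3,3) (3,4) (4,1) (4,2) (4,3) (4,4) (5,1) (5,2) (5,3) (5,4)] -> total=16
Click 2 (2,4) count=2: revealed 0 new [(none)] -> total=16
Click 3 (0,1) count=3: revealed 1 new [(0,1)] -> total=17

Answer: .#....
......
.####.
.####.
.####.
.####.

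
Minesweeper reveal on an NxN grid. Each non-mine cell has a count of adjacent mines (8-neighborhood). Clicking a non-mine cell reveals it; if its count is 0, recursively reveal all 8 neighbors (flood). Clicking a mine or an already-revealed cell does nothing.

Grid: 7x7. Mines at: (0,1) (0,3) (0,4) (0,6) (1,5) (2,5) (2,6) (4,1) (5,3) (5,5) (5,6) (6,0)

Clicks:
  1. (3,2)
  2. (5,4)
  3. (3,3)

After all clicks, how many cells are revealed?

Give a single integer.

Click 1 (3,2) count=1: revealed 1 new [(3,2)] -> total=1
Click 2 (5,4) count=2: revealed 1 new [(5,4)] -> total=2
Click 3 (3,3) count=0: revealed 17 new [(1,0) (1,1) (1,2) (1,3) (1,4) (2,0) (2,1) (2,2) (2,3) (2,4) (3,0) (3,1) (3,3) (3,4) (4,2) (4,3) (4,4)] -> total=19

Answer: 19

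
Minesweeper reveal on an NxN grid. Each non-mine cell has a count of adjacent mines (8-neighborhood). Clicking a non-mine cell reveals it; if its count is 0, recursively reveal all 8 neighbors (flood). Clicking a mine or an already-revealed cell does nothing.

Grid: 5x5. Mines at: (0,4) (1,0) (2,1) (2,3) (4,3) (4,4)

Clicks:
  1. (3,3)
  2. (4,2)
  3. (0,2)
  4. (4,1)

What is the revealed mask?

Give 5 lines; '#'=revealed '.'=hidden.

Answer: .###.
.###.
.....
####.
###..

Derivation:
Click 1 (3,3) count=3: revealed 1 new [(3,3)] -> total=1
Click 2 (4,2) count=1: revealed 1 new [(4,2)] -> total=2
Click 3 (0,2) count=0: revealed 6 new [(0,1) (0,2) (0,3) (1,1) (1,2) (1,3)] -> total=8
Click 4 (4,1) count=0: revealed 5 new [(3,0) (3,1) (3,2) (4,0) (4,1)] -> total=13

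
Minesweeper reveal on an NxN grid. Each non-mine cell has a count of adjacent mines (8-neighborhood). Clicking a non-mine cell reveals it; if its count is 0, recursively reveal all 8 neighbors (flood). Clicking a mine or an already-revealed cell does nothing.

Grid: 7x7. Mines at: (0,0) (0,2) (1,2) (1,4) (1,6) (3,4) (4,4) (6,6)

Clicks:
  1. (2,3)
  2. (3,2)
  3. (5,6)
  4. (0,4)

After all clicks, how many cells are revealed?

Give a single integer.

Click 1 (2,3) count=3: revealed 1 new [(2,3)] -> total=1
Click 2 (3,2) count=0: revealed 25 new [(1,0) (1,1) (2,0) (2,1) (2,2) (3,0) (3,1) (3,2) (3,3) (4,0) (4,1) (4,2) (4,3) (5,0) (5,1) (5,2) (5,3) (5,4) (5,5) (6,0) (6,1) (6,2) (6,3) (6,4) (6,5)] -> total=26
Click 3 (5,6) count=1: revealed 1 new [(5,6)] -> total=27
Click 4 (0,4) count=1: revealed 1 new [(0,4)] -> total=28

Answer: 28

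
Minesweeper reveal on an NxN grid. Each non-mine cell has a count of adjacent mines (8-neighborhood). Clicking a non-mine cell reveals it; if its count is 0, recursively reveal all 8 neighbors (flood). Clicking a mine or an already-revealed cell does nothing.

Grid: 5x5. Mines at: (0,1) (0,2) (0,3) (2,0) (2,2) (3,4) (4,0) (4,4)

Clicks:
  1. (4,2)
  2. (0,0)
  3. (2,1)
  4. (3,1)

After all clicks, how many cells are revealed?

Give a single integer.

Click 1 (4,2) count=0: revealed 6 new [(3,1) (3,2) (3,3) (4,1) (4,2) (4,3)] -> total=6
Click 2 (0,0) count=1: revealed 1 new [(0,0)] -> total=7
Click 3 (2,1) count=2: revealed 1 new [(2,1)] -> total=8
Click 4 (3,1) count=3: revealed 0 new [(none)] -> total=8

Answer: 8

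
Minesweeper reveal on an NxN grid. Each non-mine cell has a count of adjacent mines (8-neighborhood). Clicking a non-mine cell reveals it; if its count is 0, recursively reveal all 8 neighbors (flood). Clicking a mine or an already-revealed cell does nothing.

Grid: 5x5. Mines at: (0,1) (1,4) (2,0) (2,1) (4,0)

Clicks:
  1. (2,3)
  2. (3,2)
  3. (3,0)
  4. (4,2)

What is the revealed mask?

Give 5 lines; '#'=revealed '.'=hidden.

Click 1 (2,3) count=1: revealed 1 new [(2,3)] -> total=1
Click 2 (3,2) count=1: revealed 1 new [(3,2)] -> total=2
Click 3 (3,0) count=3: revealed 1 new [(3,0)] -> total=3
Click 4 (4,2) count=0: revealed 9 new [(2,2) (2,4) (3,1) (3,3) (3,4) (4,1) (4,2) (4,3) (4,4)] -> total=12

Answer: .....
.....
..###
#####
.####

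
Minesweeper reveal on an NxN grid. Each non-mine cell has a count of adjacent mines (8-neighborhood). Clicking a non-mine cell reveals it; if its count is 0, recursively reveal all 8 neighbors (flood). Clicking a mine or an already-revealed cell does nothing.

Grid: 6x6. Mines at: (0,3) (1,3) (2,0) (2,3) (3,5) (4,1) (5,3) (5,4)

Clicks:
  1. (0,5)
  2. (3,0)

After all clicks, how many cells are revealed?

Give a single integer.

Answer: 7

Derivation:
Click 1 (0,5) count=0: revealed 6 new [(0,4) (0,5) (1,4) (1,5) (2,4) (2,5)] -> total=6
Click 2 (3,0) count=2: revealed 1 new [(3,0)] -> total=7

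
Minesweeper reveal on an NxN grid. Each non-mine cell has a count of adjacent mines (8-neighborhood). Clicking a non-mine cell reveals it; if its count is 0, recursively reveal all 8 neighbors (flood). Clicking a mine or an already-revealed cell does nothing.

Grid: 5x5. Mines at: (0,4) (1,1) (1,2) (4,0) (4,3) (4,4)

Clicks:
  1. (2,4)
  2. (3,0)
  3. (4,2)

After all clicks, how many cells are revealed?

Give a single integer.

Answer: 8

Derivation:
Click 1 (2,4) count=0: revealed 6 new [(1,3) (1,4) (2,3) (2,4) (3,3) (3,4)] -> total=6
Click 2 (3,0) count=1: revealed 1 new [(3,0)] -> total=7
Click 3 (4,2) count=1: revealed 1 new [(4,2)] -> total=8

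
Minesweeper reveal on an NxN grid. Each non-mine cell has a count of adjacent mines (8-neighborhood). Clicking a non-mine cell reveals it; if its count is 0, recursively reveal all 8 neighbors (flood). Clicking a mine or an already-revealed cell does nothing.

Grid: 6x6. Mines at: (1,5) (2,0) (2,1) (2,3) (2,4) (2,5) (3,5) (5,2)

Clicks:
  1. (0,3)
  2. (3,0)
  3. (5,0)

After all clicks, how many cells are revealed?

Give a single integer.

Click 1 (0,3) count=0: revealed 10 new [(0,0) (0,1) (0,2) (0,3) (0,4) (1,0) (1,1) (1,2) (1,3) (1,4)] -> total=10
Click 2 (3,0) count=2: revealed 1 new [(3,0)] -> total=11
Click 3 (5,0) count=0: revealed 5 new [(3,1) (4,0) (4,1) (5,0) (5,1)] -> total=16

Answer: 16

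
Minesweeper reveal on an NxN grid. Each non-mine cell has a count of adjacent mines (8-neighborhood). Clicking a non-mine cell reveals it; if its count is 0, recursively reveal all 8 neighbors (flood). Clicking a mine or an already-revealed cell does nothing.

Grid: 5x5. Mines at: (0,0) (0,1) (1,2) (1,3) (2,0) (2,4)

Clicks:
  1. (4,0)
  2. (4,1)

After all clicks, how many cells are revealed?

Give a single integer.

Click 1 (4,0) count=0: revealed 13 new [(2,1) (2,2) (2,3) (3,0) (3,1) (3,2) (3,3) (3,4) (4,0) (4,1) (4,2) (4,3) (4,4)] -> total=13
Click 2 (4,1) count=0: revealed 0 new [(none)] -> total=13

Answer: 13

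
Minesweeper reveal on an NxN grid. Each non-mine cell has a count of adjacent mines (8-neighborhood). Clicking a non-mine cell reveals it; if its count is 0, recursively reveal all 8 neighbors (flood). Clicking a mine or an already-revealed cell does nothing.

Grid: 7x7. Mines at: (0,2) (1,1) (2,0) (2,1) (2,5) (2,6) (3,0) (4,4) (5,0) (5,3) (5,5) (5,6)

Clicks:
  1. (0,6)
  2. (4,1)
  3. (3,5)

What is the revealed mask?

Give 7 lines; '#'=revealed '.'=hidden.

Click 1 (0,6) count=0: revealed 8 new [(0,3) (0,4) (0,5) (0,6) (1,3) (1,4) (1,5) (1,6)] -> total=8
Click 2 (4,1) count=2: revealed 1 new [(4,1)] -> total=9
Click 3 (3,5) count=3: revealed 1 new [(3,5)] -> total=10

Answer: ...####
...####
.......
.....#.
.#.....
.......
.......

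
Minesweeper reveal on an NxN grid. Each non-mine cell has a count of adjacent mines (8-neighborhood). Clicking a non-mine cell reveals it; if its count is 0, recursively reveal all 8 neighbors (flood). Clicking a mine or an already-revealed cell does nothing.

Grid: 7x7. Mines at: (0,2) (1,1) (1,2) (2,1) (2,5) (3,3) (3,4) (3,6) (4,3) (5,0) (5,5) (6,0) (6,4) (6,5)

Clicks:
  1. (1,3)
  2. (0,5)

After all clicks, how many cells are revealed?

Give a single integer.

Answer: 8

Derivation:
Click 1 (1,3) count=2: revealed 1 new [(1,3)] -> total=1
Click 2 (0,5) count=0: revealed 7 new [(0,3) (0,4) (0,5) (0,6) (1,4) (1,5) (1,6)] -> total=8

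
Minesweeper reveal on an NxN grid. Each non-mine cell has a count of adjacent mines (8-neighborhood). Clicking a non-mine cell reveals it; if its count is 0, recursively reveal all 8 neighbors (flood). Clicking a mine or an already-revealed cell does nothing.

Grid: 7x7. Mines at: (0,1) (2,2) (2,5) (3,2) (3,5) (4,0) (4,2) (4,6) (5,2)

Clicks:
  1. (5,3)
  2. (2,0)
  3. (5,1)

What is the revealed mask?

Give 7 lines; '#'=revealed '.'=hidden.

Click 1 (5,3) count=2: revealed 1 new [(5,3)] -> total=1
Click 2 (2,0) count=0: revealed 6 new [(1,0) (1,1) (2,0) (2,1) (3,0) (3,1)] -> total=7
Click 3 (5,1) count=3: revealed 1 new [(5,1)] -> total=8

Answer: .......
##.....
##.....
##.....
.......
.#.#...
.......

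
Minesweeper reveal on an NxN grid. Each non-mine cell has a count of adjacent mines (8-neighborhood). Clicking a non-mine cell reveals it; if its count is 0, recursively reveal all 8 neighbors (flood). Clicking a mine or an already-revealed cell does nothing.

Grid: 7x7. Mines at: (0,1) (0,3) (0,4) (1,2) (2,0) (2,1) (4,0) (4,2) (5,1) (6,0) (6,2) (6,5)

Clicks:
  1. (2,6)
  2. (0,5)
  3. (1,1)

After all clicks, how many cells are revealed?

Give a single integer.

Click 1 (2,6) count=0: revealed 22 new [(0,5) (0,6) (1,3) (1,4) (1,5) (1,6) (2,3) (2,4) (2,5) (2,6) (3,3) (3,4) (3,5) (3,6) (4,3) (4,4) (4,5) (4,6) (5,3) (5,4) (5,5) (5,6)] -> total=22
Click 2 (0,5) count=1: revealed 0 new [(none)] -> total=22
Click 3 (1,1) count=4: revealed 1 new [(1,1)] -> total=23

Answer: 23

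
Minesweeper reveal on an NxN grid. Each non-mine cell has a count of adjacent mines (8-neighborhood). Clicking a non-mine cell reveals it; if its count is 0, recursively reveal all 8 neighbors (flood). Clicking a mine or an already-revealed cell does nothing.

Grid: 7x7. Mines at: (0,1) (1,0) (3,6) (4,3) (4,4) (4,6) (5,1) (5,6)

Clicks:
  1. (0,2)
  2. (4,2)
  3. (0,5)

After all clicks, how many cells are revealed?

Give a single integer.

Answer: 27

Derivation:
Click 1 (0,2) count=1: revealed 1 new [(0,2)] -> total=1
Click 2 (4,2) count=2: revealed 1 new [(4,2)] -> total=2
Click 3 (0,5) count=0: revealed 25 new [(0,3) (0,4) (0,5) (0,6) (1,1) (1,2) (1,3) (1,4) (1,5) (1,6) (2,0) (2,1) (2,2) (2,3) (2,4) (2,5) (2,6) (3,0) (3,1) (3,2) (3,3) (3,4) (3,5) (4,0) (4,1)] -> total=27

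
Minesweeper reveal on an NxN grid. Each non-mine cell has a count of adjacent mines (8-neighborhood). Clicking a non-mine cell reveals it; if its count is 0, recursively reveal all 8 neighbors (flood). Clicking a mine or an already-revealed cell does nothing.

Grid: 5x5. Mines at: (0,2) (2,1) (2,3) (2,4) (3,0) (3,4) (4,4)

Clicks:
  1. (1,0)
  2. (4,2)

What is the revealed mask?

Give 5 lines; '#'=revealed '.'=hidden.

Answer: .....
#....
.....
.###.
.###.

Derivation:
Click 1 (1,0) count=1: revealed 1 new [(1,0)] -> total=1
Click 2 (4,2) count=0: revealed 6 new [(3,1) (3,2) (3,3) (4,1) (4,2) (4,3)] -> total=7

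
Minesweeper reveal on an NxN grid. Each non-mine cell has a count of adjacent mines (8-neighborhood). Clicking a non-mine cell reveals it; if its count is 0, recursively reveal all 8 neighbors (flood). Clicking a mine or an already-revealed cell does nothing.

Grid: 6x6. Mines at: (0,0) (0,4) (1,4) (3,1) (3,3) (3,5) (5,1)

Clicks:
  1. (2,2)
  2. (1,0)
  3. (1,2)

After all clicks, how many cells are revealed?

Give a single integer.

Answer: 10

Derivation:
Click 1 (2,2) count=2: revealed 1 new [(2,2)] -> total=1
Click 2 (1,0) count=1: revealed 1 new [(1,0)] -> total=2
Click 3 (1,2) count=0: revealed 8 new [(0,1) (0,2) (0,3) (1,1) (1,2) (1,3) (2,1) (2,3)] -> total=10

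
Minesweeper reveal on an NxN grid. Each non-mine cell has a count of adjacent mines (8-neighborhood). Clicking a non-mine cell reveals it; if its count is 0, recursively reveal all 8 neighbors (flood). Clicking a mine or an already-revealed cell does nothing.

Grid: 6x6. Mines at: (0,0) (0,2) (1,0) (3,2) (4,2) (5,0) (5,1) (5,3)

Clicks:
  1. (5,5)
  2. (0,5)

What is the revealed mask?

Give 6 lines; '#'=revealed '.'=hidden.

Answer: ...###
...###
...###
...###
...###
....##

Derivation:
Click 1 (5,5) count=0: revealed 17 new [(0,3) (0,4) (0,5) (1,3) (1,4) (1,5) (2,3) (2,4) (2,5) (3,3) (3,4) (3,5) (4,3) (4,4) (4,5) (5,4) (5,5)] -> total=17
Click 2 (0,5) count=0: revealed 0 new [(none)] -> total=17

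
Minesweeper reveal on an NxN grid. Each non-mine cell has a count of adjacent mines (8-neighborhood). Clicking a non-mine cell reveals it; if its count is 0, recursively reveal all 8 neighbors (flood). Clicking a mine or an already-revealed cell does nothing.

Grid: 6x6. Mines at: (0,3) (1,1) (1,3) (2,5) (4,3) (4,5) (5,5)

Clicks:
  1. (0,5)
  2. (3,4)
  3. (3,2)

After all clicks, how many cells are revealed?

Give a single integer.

Click 1 (0,5) count=0: revealed 4 new [(0,4) (0,5) (1,4) (1,5)] -> total=4
Click 2 (3,4) count=3: revealed 1 new [(3,4)] -> total=5
Click 3 (3,2) count=1: revealed 1 new [(3,2)] -> total=6

Answer: 6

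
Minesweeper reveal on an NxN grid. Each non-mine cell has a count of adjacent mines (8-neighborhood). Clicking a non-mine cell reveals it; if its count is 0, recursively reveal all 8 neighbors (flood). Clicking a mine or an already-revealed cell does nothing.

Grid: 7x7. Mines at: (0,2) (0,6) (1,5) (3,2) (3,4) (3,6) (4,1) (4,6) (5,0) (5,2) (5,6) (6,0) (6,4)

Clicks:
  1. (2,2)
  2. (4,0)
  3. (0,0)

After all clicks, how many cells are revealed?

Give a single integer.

Answer: 10

Derivation:
Click 1 (2,2) count=1: revealed 1 new [(2,2)] -> total=1
Click 2 (4,0) count=2: revealed 1 new [(4,0)] -> total=2
Click 3 (0,0) count=0: revealed 8 new [(0,0) (0,1) (1,0) (1,1) (2,0) (2,1) (3,0) (3,1)] -> total=10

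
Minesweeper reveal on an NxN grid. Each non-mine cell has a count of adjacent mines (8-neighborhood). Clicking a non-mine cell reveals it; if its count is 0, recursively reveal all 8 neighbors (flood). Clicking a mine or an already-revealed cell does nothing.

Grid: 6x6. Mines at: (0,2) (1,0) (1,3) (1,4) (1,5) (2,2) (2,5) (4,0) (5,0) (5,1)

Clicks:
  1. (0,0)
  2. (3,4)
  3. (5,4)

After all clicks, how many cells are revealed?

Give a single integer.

Click 1 (0,0) count=1: revealed 1 new [(0,0)] -> total=1
Click 2 (3,4) count=1: revealed 1 new [(3,4)] -> total=2
Click 3 (5,4) count=0: revealed 11 new [(3,2) (3,3) (3,5) (4,2) (4,3) (4,4) (4,5) (5,2) (5,3) (5,4) (5,5)] -> total=13

Answer: 13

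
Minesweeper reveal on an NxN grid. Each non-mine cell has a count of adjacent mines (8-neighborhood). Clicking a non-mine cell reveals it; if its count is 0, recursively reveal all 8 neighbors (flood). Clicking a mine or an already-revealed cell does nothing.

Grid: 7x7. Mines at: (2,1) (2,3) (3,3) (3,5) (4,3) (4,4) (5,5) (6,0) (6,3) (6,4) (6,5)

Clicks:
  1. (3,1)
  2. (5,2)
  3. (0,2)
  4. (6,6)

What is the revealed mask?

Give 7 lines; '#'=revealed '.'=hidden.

Answer: #######
#######
....###
.#.....
.......
..#....
......#

Derivation:
Click 1 (3,1) count=1: revealed 1 new [(3,1)] -> total=1
Click 2 (5,2) count=2: revealed 1 new [(5,2)] -> total=2
Click 3 (0,2) count=0: revealed 17 new [(0,0) (0,1) (0,2) (0,3) (0,4) (0,5) (0,6) (1,0) (1,1) (1,2) (1,3) (1,4) (1,5) (1,6) (2,4) (2,5) (2,6)] -> total=19
Click 4 (6,6) count=2: revealed 1 new [(6,6)] -> total=20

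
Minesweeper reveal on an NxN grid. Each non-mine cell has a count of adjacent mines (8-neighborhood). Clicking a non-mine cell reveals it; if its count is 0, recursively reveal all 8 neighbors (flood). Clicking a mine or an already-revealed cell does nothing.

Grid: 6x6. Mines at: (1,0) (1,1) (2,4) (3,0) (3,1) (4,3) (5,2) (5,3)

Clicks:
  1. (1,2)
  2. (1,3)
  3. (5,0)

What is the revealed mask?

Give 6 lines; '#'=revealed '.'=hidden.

Click 1 (1,2) count=1: revealed 1 new [(1,2)] -> total=1
Click 2 (1,3) count=1: revealed 1 new [(1,3)] -> total=2
Click 3 (5,0) count=0: revealed 4 new [(4,0) (4,1) (5,0) (5,1)] -> total=6

Answer: ......
..##..
......
......
##....
##....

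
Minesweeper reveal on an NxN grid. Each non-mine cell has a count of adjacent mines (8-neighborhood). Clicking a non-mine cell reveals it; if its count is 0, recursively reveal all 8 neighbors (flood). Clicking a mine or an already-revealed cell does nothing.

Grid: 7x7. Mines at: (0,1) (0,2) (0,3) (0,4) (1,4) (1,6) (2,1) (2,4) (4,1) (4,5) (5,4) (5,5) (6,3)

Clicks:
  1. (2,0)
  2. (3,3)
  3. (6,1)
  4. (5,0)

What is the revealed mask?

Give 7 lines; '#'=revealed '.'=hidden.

Answer: .......
.......
#......
...#...
.......
###....
###....

Derivation:
Click 1 (2,0) count=1: revealed 1 new [(2,0)] -> total=1
Click 2 (3,3) count=1: revealed 1 new [(3,3)] -> total=2
Click 3 (6,1) count=0: revealed 6 new [(5,0) (5,1) (5,2) (6,0) (6,1) (6,2)] -> total=8
Click 4 (5,0) count=1: revealed 0 new [(none)] -> total=8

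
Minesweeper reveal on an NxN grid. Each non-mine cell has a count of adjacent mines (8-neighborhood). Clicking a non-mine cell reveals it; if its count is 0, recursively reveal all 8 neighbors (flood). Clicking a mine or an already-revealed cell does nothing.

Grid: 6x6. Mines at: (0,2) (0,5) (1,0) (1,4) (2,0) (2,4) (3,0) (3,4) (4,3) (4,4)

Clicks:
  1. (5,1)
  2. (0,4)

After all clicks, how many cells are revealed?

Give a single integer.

Click 1 (5,1) count=0: revealed 6 new [(4,0) (4,1) (4,2) (5,0) (5,1) (5,2)] -> total=6
Click 2 (0,4) count=2: revealed 1 new [(0,4)] -> total=7

Answer: 7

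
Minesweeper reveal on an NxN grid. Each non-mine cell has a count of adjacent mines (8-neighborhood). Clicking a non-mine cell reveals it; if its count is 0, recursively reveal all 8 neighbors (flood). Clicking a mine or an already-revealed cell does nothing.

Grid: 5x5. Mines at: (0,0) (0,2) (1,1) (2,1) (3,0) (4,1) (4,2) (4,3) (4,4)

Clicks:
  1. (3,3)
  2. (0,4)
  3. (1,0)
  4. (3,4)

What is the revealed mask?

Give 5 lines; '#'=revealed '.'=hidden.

Answer: ...##
#.###
..###
..###
.....

Derivation:
Click 1 (3,3) count=3: revealed 1 new [(3,3)] -> total=1
Click 2 (0,4) count=0: revealed 10 new [(0,3) (0,4) (1,2) (1,3) (1,4) (2,2) (2,3) (2,4) (3,2) (3,4)] -> total=11
Click 3 (1,0) count=3: revealed 1 new [(1,0)] -> total=12
Click 4 (3,4) count=2: revealed 0 new [(none)] -> total=12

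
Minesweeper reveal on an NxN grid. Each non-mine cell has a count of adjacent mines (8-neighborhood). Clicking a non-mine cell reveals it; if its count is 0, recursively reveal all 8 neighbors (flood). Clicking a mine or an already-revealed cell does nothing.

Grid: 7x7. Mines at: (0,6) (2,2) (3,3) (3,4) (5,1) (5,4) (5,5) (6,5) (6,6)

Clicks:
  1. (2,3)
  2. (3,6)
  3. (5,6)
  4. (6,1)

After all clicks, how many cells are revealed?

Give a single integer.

Answer: 11

Derivation:
Click 1 (2,3) count=3: revealed 1 new [(2,3)] -> total=1
Click 2 (3,6) count=0: revealed 8 new [(1,5) (1,6) (2,5) (2,6) (3,5) (3,6) (4,5) (4,6)] -> total=9
Click 3 (5,6) count=3: revealed 1 new [(5,6)] -> total=10
Click 4 (6,1) count=1: revealed 1 new [(6,1)] -> total=11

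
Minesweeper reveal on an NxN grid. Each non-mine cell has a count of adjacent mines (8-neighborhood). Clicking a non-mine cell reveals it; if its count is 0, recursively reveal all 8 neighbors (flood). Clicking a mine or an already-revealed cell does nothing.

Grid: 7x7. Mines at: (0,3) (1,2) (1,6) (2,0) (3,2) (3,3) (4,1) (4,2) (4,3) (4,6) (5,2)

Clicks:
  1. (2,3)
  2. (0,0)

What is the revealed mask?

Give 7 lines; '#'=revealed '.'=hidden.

Click 1 (2,3) count=3: revealed 1 new [(2,3)] -> total=1
Click 2 (0,0) count=0: revealed 4 new [(0,0) (0,1) (1,0) (1,1)] -> total=5

Answer: ##.....
##.....
...#...
.......
.......
.......
.......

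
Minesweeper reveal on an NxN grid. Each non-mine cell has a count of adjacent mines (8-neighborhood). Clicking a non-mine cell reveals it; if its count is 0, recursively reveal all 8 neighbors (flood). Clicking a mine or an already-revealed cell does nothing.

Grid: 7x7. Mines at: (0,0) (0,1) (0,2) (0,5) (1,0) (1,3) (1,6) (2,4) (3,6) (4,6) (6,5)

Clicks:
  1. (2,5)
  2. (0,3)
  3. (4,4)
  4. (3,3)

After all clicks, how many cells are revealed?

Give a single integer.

Answer: 29

Derivation:
Click 1 (2,5) count=3: revealed 1 new [(2,5)] -> total=1
Click 2 (0,3) count=2: revealed 1 new [(0,3)] -> total=2
Click 3 (4,4) count=0: revealed 27 new [(2,0) (2,1) (2,2) (2,3) (3,0) (3,1) (3,2) (3,3) (3,4) (3,5) (4,0) (4,1) (4,2) (4,3) (4,4) (4,5) (5,0) (5,1) (5,2) (5,3) (5,4) (5,5) (6,0) (6,1) (6,2) (6,3) (6,4)] -> total=29
Click 4 (3,3) count=1: revealed 0 new [(none)] -> total=29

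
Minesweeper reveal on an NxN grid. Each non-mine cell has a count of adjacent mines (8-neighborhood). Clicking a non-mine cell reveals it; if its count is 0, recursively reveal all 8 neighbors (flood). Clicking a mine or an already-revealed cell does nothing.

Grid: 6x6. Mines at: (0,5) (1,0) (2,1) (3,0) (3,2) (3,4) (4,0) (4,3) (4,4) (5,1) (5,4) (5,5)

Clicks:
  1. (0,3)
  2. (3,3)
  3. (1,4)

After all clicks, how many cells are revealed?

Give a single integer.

Click 1 (0,3) count=0: revealed 11 new [(0,1) (0,2) (0,3) (0,4) (1,1) (1,2) (1,3) (1,4) (2,2) (2,3) (2,4)] -> total=11
Click 2 (3,3) count=4: revealed 1 new [(3,3)] -> total=12
Click 3 (1,4) count=1: revealed 0 new [(none)] -> total=12

Answer: 12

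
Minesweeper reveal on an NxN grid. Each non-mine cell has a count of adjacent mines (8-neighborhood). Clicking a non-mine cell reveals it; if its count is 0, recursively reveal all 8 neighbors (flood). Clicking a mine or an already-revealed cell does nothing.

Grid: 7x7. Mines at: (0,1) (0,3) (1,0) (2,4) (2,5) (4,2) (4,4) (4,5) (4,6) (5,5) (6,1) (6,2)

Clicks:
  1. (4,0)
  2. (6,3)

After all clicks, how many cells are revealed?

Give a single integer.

Answer: 9

Derivation:
Click 1 (4,0) count=0: revealed 8 new [(2,0) (2,1) (3,0) (3,1) (4,0) (4,1) (5,0) (5,1)] -> total=8
Click 2 (6,3) count=1: revealed 1 new [(6,3)] -> total=9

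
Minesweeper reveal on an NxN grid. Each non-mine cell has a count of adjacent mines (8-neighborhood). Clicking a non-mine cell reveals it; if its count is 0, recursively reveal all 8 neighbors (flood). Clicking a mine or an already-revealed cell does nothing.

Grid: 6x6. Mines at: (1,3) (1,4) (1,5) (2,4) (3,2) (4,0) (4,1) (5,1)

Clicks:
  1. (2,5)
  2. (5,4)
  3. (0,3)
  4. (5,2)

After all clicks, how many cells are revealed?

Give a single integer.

Click 1 (2,5) count=3: revealed 1 new [(2,5)] -> total=1
Click 2 (5,4) count=0: revealed 11 new [(3,3) (3,4) (3,5) (4,2) (4,3) (4,4) (4,5) (5,2) (5,3) (5,4) (5,5)] -> total=12
Click 3 (0,3) count=2: revealed 1 new [(0,3)] -> total=13
Click 4 (5,2) count=2: revealed 0 new [(none)] -> total=13

Answer: 13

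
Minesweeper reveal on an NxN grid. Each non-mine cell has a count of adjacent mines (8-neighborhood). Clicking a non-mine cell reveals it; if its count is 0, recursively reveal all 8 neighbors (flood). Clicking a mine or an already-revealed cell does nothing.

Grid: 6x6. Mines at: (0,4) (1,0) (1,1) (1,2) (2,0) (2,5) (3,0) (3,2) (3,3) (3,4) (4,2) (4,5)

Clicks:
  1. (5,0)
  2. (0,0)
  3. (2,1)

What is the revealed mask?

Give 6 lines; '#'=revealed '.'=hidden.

Answer: #.....
......
.#....
......
##....
##....

Derivation:
Click 1 (5,0) count=0: revealed 4 new [(4,0) (4,1) (5,0) (5,1)] -> total=4
Click 2 (0,0) count=2: revealed 1 new [(0,0)] -> total=5
Click 3 (2,1) count=6: revealed 1 new [(2,1)] -> total=6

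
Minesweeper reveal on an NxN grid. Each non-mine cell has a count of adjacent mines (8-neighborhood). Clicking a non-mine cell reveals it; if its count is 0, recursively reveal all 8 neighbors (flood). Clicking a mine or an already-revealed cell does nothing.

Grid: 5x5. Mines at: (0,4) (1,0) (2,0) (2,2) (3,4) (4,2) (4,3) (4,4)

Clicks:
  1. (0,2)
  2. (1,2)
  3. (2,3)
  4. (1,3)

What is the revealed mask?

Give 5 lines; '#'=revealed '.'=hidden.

Click 1 (0,2) count=0: revealed 6 new [(0,1) (0,2) (0,3) (1,1) (1,2) (1,3)] -> total=6
Click 2 (1,2) count=1: revealed 0 new [(none)] -> total=6
Click 3 (2,3) count=2: revealed 1 new [(2,3)] -> total=7
Click 4 (1,3) count=2: revealed 0 new [(none)] -> total=7

Answer: .###.
.###.
...#.
.....
.....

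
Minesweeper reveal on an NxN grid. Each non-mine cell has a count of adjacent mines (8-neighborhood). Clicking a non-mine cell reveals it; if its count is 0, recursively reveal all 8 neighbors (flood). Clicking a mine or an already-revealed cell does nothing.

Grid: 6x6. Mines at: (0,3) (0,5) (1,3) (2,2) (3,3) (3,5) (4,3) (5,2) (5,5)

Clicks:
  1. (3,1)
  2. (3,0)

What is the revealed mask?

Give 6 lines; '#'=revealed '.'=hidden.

Answer: ###...
###...
##....
##....
##....
##....

Derivation:
Click 1 (3,1) count=1: revealed 1 new [(3,1)] -> total=1
Click 2 (3,0) count=0: revealed 13 new [(0,0) (0,1) (0,2) (1,0) (1,1) (1,2) (2,0) (2,1) (3,0) (4,0) (4,1) (5,0) (5,1)] -> total=14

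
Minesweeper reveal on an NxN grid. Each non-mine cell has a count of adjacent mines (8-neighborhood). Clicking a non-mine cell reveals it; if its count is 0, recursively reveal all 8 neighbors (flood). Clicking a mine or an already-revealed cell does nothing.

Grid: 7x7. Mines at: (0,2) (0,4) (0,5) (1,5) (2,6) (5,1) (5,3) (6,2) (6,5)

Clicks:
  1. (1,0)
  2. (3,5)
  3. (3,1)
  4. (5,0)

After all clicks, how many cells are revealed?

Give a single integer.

Click 1 (1,0) count=0: revealed 30 new [(0,0) (0,1) (1,0) (1,1) (1,2) (1,3) (1,4) (2,0) (2,1) (2,2) (2,3) (2,4) (2,5) (3,0) (3,1) (3,2) (3,3) (3,4) (3,5) (3,6) (4,0) (4,1) (4,2) (4,3) (4,4) (4,5) (4,6) (5,4) (5,5) (5,6)] -> total=30
Click 2 (3,5) count=1: revealed 0 new [(none)] -> total=30
Click 3 (3,1) count=0: revealed 0 new [(none)] -> total=30
Click 4 (5,0) count=1: revealed 1 new [(5,0)] -> total=31

Answer: 31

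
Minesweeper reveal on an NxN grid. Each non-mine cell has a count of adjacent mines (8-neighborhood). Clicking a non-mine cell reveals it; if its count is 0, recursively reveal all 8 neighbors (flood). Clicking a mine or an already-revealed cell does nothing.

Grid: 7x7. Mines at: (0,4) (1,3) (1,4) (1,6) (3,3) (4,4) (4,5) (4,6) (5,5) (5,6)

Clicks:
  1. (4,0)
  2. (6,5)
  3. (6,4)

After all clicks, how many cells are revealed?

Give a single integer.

Click 1 (4,0) count=0: revealed 26 new [(0,0) (0,1) (0,2) (1,0) (1,1) (1,2) (2,0) (2,1) (2,2) (3,0) (3,1) (3,2) (4,0) (4,1) (4,2) (4,3) (5,0) (5,1) (5,2) (5,3) (5,4) (6,0) (6,1) (6,2) (6,3) (6,4)] -> total=26
Click 2 (6,5) count=2: revealed 1 new [(6,5)] -> total=27
Click 3 (6,4) count=1: revealed 0 new [(none)] -> total=27

Answer: 27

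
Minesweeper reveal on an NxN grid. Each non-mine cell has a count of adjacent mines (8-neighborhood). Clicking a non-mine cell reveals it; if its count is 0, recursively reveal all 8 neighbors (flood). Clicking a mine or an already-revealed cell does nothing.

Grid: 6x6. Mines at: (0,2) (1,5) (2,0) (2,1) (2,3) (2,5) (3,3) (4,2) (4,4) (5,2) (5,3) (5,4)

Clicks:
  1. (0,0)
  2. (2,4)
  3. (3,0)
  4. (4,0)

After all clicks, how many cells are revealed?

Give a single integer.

Answer: 11

Derivation:
Click 1 (0,0) count=0: revealed 4 new [(0,0) (0,1) (1,0) (1,1)] -> total=4
Click 2 (2,4) count=4: revealed 1 new [(2,4)] -> total=5
Click 3 (3,0) count=2: revealed 1 new [(3,0)] -> total=6
Click 4 (4,0) count=0: revealed 5 new [(3,1) (4,0) (4,1) (5,0) (5,1)] -> total=11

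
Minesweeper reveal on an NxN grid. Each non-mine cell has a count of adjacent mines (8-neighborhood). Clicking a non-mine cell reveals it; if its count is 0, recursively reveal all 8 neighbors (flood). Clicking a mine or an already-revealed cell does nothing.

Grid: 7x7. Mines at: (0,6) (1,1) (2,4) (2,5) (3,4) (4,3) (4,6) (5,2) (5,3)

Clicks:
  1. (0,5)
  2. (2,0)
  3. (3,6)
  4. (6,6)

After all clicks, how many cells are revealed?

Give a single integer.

Answer: 9

Derivation:
Click 1 (0,5) count=1: revealed 1 new [(0,5)] -> total=1
Click 2 (2,0) count=1: revealed 1 new [(2,0)] -> total=2
Click 3 (3,6) count=2: revealed 1 new [(3,6)] -> total=3
Click 4 (6,6) count=0: revealed 6 new [(5,4) (5,5) (5,6) (6,4) (6,5) (6,6)] -> total=9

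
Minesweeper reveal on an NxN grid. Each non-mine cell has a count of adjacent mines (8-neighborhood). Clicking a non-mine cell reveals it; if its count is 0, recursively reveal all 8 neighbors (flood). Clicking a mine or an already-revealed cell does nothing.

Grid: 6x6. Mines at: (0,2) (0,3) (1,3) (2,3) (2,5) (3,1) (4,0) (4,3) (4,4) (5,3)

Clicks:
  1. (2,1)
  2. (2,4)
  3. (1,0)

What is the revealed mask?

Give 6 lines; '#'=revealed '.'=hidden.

Click 1 (2,1) count=1: revealed 1 new [(2,1)] -> total=1
Click 2 (2,4) count=3: revealed 1 new [(2,4)] -> total=2
Click 3 (1,0) count=0: revealed 5 new [(0,0) (0,1) (1,0) (1,1) (2,0)] -> total=7

Answer: ##....
##....
##..#.
......
......
......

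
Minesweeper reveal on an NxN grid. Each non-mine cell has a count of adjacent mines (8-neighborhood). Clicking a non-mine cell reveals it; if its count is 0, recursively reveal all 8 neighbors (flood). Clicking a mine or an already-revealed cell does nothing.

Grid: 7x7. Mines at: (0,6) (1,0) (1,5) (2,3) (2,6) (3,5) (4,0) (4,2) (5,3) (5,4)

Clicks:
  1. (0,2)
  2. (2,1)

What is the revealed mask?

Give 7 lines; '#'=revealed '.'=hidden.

Answer: .####..
.####..
.#.....
.......
.......
.......
.......

Derivation:
Click 1 (0,2) count=0: revealed 8 new [(0,1) (0,2) (0,3) (0,4) (1,1) (1,2) (1,3) (1,4)] -> total=8
Click 2 (2,1) count=1: revealed 1 new [(2,1)] -> total=9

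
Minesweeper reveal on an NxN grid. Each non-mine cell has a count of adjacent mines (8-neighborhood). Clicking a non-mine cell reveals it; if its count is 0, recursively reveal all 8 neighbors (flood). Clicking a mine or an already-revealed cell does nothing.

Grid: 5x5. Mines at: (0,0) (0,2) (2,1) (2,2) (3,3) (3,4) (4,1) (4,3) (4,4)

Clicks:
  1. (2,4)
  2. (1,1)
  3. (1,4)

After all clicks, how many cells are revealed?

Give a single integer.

Answer: 7

Derivation:
Click 1 (2,4) count=2: revealed 1 new [(2,4)] -> total=1
Click 2 (1,1) count=4: revealed 1 new [(1,1)] -> total=2
Click 3 (1,4) count=0: revealed 5 new [(0,3) (0,4) (1,3) (1,4) (2,3)] -> total=7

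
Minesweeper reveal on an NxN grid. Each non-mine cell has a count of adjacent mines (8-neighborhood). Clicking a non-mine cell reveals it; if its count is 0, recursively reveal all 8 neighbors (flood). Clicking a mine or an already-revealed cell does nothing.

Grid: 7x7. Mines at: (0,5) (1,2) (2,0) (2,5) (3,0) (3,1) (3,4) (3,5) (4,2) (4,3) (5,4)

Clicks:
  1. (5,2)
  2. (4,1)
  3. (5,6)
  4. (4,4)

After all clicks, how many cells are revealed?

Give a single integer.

Click 1 (5,2) count=2: revealed 1 new [(5,2)] -> total=1
Click 2 (4,1) count=3: revealed 1 new [(4,1)] -> total=2
Click 3 (5,6) count=0: revealed 6 new [(4,5) (4,6) (5,5) (5,6) (6,5) (6,6)] -> total=8
Click 4 (4,4) count=4: revealed 1 new [(4,4)] -> total=9

Answer: 9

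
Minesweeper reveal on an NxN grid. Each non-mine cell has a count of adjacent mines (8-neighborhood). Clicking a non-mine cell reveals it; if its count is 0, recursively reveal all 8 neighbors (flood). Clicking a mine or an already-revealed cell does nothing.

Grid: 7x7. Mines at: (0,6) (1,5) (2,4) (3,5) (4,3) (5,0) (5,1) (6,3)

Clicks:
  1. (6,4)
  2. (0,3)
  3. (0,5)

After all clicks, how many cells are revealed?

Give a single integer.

Answer: 23

Derivation:
Click 1 (6,4) count=1: revealed 1 new [(6,4)] -> total=1
Click 2 (0,3) count=0: revealed 21 new [(0,0) (0,1) (0,2) (0,3) (0,4) (1,0) (1,1) (1,2) (1,3) (1,4) (2,0) (2,1) (2,2) (2,3) (3,0) (3,1) (3,2) (3,3) (4,0) (4,1) (4,2)] -> total=22
Click 3 (0,5) count=2: revealed 1 new [(0,5)] -> total=23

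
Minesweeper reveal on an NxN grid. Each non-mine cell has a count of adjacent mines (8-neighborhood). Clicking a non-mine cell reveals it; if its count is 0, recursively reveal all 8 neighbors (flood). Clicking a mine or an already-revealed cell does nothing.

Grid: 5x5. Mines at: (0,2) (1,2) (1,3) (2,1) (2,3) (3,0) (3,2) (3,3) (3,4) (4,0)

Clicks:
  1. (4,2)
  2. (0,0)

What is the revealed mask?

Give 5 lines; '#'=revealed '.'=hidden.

Answer: ##...
##...
.....
.....
..#..

Derivation:
Click 1 (4,2) count=2: revealed 1 new [(4,2)] -> total=1
Click 2 (0,0) count=0: revealed 4 new [(0,0) (0,1) (1,0) (1,1)] -> total=5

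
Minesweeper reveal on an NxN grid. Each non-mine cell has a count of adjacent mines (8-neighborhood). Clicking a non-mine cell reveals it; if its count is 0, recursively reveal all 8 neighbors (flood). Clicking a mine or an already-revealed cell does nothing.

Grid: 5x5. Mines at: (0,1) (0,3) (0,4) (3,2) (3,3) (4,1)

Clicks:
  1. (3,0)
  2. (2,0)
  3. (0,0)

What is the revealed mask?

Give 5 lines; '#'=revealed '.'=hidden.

Click 1 (3,0) count=1: revealed 1 new [(3,0)] -> total=1
Click 2 (2,0) count=0: revealed 5 new [(1,0) (1,1) (2,0) (2,1) (3,1)] -> total=6
Click 3 (0,0) count=1: revealed 1 new [(0,0)] -> total=7

Answer: #....
##...
##...
##...
.....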